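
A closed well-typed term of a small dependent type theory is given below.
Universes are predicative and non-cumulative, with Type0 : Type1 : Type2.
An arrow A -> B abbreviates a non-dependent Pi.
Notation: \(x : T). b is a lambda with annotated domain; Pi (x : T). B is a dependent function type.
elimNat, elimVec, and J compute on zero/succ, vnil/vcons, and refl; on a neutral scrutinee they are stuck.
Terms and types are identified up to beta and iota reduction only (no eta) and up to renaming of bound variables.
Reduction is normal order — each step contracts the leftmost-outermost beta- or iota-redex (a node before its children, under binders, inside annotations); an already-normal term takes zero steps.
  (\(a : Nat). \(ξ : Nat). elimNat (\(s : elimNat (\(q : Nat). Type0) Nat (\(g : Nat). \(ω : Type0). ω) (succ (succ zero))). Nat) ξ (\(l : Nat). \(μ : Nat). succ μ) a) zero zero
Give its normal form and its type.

normal form:
  zero
inferred type:
  Nat


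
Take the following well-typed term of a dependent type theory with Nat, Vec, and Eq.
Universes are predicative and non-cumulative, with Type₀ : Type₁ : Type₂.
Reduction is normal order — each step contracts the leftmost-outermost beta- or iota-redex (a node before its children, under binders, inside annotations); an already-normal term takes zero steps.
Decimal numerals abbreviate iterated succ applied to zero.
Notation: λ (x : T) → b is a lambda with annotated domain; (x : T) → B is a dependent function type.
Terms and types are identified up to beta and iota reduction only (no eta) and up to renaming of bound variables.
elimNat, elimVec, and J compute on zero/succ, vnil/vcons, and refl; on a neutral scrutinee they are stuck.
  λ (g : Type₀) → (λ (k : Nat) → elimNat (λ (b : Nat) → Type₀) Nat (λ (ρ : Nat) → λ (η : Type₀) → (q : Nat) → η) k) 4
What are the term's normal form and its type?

reduced normal form:
  λ (g : Type₀) → (k : Nat) → (b : Nat) → (ρ : Nat) → (η : Nat) → Nat
type:
  (g : Type₀) → Type₀
observation: normalization takes exactly 14 steps under the normal-order strategy.


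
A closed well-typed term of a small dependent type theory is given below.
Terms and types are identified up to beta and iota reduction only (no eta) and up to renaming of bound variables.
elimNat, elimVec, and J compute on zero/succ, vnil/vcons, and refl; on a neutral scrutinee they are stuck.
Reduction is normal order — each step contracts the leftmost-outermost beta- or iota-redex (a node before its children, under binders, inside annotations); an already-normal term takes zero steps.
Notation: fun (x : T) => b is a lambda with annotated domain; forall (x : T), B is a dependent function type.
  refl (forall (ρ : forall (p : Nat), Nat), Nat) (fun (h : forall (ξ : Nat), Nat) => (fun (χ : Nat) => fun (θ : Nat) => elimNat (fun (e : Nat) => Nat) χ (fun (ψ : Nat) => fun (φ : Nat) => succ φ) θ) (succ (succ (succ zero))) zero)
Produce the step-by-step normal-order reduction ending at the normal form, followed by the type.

normal-order reduction sequence:
  refl (forall (ρ : forall (p : Nat), Nat), Nat) (fun (h : forall (ξ : Nat), Nat) => (fun (χ : Nat) => fun (θ : Nat) => elimNat (fun (e : Nat) => Nat) χ (fun (ψ : Nat) => fun (φ : Nat) => succ φ) θ) (succ (succ (succ zero))) zero)
  ~> refl (forall (ρ : forall (p : Nat), Nat), Nat) (fun (h : forall (ξ : Nat), Nat) => (fun (χ : Nat) => elimNat (fun (θ : Nat) => Nat) (succ (succ (succ zero))) (fun (e : Nat) => fun (ψ : Nat) => succ ψ) χ) zero)
  ~> refl (forall (ρ : forall (p : Nat), Nat), Nat) (fun (h : forall (ξ : Nat), Nat) => elimNat (fun (χ : Nat) => Nat) (succ (succ (succ zero))) (fun (θ : Nat) => fun (e : Nat) => succ e) zero)
  ~> refl (forall (ρ : forall (p : Nat), Nat), Nat) (fun (h : forall (ξ : Nat), Nat) => succ (succ (succ zero)))
the term's type:
  Eq (forall (ρ : forall (p : Nat), Nat), Nat) (fun (h : forall (ξ : Nat), Nat) => succ (succ (succ zero))) (fun (χ : forall (θ : Nat), Nat) => succ (succ (succ zero)))


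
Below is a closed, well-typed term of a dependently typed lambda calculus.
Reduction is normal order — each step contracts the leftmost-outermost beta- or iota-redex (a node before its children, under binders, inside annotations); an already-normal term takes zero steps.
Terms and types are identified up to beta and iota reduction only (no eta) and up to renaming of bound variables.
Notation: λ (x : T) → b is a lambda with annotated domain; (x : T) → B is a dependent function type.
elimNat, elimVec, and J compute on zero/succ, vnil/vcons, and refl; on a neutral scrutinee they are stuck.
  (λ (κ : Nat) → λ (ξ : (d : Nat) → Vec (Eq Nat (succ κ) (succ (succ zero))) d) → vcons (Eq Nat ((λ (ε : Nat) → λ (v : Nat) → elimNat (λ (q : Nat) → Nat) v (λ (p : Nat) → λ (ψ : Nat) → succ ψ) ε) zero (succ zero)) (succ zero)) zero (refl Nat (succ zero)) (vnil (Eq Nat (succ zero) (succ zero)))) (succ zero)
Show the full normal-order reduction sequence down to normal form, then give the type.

normal-order reduction sequence:
  (λ (κ : Nat) → λ (ξ : (d : Nat) → Vec (Eq Nat (succ κ) (succ (succ zero))) d) → vcons (Eq Nat ((λ (ε : Nat) → λ (v : Nat) → elimNat (λ (q : Nat) → Nat) v (λ (p : Nat) → λ (ψ : Nat) → succ ψ) ε) zero (succ zero)) (succ zero)) zero (refl Nat (succ zero)) (vnil (Eq Nat (succ zero) (succ zero)))) (succ zero)
  ~> λ (κ : (ξ : Nat) → Vec (Eq Nat (succ (succ zero)) (succ (succ zero))) ξ) → vcons (Eq Nat ((λ (d : Nat) → λ (ε : Nat) → elimNat (λ (v : Nat) → Nat) ε (λ (q : Nat) → λ (p : Nat) → succ p) d) zero (succ zero)) (succ zero)) zero (refl Nat (succ zero)) (vnil (Eq Nat (succ zero) (succ zero)))
  ~> λ (κ : (ξ : Nat) → Vec (Eq Nat (succ (succ zero)) (succ (succ zero))) ξ) → vcons (Eq Nat ((λ (d : Nat) → elimNat (λ (ε : Nat) → Nat) d (λ (v : Nat) → λ (q : Nat) → succ q) zero) (succ zero)) (succ zero)) zero (refl Nat (succ zero)) (vnil (Eq Nat (succ zero) (succ zero)))
  ~> λ (κ : (ξ : Nat) → Vec (Eq Nat (succ (succ zero)) (succ (succ zero))) ξ) → vcons (Eq Nat (elimNat (λ (d : Nat) → Nat) (succ zero) (λ (ε : Nat) → λ (v : Nat) → succ v) zero) (succ zero)) zero (refl Nat (succ zero)) (vnil (Eq Nat (succ zero) (succ zero)))
  ~> λ (κ : (ξ : Nat) → Vec (Eq Nat (succ (succ zero)) (succ (succ zero))) ξ) → vcons (Eq Nat (succ zero) (succ zero)) zero (refl Nat (succ zero)) (vnil (Eq Nat (succ zero) (succ zero)))
type:
  (κ : (ξ : Nat) → Vec (Eq Nat (succ (succ zero)) (succ (succ zero))) ξ) → Vec (Eq Nat (succ zero) (succ zero)) (succ zero)


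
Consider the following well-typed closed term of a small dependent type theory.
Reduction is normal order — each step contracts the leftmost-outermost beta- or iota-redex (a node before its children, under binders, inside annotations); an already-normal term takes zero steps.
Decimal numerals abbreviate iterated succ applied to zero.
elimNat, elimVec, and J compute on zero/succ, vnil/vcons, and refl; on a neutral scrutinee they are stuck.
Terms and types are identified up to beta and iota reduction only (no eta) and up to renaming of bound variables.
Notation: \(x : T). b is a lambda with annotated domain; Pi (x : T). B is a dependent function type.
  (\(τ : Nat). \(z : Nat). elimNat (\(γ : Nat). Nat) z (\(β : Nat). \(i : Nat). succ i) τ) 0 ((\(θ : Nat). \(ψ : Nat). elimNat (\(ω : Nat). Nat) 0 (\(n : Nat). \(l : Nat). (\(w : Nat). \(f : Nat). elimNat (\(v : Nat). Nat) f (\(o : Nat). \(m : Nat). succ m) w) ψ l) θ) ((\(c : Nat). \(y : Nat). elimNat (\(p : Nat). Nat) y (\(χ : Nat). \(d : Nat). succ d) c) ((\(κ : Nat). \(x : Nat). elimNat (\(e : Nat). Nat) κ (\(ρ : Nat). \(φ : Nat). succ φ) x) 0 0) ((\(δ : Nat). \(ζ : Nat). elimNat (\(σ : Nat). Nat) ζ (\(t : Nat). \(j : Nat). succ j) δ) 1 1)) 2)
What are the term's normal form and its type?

reduced normal form:
  4
type:
  Nat


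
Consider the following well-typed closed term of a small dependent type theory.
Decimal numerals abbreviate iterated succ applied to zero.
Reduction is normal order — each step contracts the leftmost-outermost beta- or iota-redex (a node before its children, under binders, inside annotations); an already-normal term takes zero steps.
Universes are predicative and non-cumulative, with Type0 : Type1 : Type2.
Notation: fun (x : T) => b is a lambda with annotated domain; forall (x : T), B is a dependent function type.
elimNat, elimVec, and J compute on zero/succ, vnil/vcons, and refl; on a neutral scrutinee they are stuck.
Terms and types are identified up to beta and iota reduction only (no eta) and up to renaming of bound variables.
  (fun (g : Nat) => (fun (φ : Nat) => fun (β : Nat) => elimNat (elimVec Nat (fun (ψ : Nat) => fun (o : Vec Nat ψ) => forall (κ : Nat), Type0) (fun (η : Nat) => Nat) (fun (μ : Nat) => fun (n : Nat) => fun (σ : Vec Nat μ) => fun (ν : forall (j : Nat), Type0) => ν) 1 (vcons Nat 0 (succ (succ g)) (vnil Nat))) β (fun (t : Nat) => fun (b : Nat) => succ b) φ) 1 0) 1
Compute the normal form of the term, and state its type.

normal form:
  1
inferred type:
  Nat


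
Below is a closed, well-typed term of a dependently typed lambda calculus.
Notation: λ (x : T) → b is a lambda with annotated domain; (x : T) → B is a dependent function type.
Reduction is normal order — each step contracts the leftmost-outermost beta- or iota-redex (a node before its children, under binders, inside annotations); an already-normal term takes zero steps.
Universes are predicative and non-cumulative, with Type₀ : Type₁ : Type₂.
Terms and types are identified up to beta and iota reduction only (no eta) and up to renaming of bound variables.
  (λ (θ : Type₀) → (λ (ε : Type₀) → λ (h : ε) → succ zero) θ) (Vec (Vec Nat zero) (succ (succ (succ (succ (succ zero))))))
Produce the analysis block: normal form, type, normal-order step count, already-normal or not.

resulting normal form:
  λ (θ : Vec (Vec Nat zero) (succ (succ (succ (succ (succ zero)))))) → succ zero
the term's type:
  (θ : Vec (Vec Nat zero) (succ (succ (succ (succ (succ zero)))))) → Nat
reduction steps (normal order): 2
already normal: no
first contracted redex: a beta-redex


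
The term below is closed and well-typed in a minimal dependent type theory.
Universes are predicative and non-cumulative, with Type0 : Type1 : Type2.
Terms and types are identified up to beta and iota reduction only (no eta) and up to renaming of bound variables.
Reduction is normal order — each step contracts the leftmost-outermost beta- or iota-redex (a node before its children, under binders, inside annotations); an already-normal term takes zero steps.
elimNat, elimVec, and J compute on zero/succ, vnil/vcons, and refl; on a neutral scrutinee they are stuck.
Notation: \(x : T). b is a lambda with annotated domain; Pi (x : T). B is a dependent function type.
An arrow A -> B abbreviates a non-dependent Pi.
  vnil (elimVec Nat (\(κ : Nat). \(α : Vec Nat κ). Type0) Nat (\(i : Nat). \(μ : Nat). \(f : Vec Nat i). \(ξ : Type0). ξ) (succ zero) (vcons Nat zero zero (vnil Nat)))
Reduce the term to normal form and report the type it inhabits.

resulting normal form:
  vnil Nat
type:
  Vec Nat zero


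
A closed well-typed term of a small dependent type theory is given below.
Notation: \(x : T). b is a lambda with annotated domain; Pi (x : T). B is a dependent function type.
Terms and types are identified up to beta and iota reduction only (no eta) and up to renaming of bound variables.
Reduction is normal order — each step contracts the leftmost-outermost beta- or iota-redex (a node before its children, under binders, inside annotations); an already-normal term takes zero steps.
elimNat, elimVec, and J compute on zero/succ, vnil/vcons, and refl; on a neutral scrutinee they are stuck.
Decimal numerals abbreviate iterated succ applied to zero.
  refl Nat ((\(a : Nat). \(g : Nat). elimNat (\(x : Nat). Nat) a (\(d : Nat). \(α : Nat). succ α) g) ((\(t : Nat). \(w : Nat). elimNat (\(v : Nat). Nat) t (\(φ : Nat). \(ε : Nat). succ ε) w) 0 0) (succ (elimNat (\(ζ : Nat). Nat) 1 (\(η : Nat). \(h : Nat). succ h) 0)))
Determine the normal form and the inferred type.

normal form:
  refl Nat 2
inferred type:
  Eq Nat 2 2


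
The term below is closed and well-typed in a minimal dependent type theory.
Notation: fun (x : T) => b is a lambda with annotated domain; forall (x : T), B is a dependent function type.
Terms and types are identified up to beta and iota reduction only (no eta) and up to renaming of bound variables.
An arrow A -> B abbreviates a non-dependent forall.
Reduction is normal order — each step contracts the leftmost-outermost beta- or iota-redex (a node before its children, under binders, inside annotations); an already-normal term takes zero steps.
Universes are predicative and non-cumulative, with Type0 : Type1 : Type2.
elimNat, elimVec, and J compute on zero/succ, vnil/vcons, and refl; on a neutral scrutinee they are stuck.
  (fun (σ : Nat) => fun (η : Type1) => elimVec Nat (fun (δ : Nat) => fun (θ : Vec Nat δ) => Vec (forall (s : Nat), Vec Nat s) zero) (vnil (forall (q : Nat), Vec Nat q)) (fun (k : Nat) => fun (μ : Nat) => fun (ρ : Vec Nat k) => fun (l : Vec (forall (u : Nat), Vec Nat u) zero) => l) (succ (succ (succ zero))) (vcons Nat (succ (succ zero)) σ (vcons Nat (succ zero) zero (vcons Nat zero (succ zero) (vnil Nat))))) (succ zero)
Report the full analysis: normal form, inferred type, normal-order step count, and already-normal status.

reduced normal form:
  fun (σ : Type1) => vnil (forall (η : Nat), Vec Nat η)
the term's type:
  Type1 -> Vec (forall (σ : Nat), Vec Nat σ) zero
steps to reach normal form (normal order): 17
started in normal form: no
first redex: a beta-redex


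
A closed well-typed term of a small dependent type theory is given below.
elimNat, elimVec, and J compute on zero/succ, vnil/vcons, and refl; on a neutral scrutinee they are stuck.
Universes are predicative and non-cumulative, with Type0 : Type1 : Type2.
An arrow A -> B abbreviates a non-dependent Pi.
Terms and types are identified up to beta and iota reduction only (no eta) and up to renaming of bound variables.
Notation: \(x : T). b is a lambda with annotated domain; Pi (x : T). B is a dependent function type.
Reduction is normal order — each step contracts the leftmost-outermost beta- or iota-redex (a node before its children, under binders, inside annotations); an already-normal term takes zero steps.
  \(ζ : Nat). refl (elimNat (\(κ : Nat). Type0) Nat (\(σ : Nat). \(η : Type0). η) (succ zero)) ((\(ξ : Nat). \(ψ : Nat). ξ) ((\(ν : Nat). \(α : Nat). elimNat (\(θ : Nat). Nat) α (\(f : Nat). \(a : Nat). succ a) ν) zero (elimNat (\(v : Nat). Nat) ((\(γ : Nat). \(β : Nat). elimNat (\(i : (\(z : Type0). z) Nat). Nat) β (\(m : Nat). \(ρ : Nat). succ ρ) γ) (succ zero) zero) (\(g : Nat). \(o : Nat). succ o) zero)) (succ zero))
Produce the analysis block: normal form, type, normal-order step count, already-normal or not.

normal form:
  \(ζ : Nat). refl Nat (succ zero)
inferred type:
  Nat -> Eq Nat (succ zero) (succ zero)
steps to reach normal form (normal order): 16
term was already normal: no
first redex: an elimNat iota-redex


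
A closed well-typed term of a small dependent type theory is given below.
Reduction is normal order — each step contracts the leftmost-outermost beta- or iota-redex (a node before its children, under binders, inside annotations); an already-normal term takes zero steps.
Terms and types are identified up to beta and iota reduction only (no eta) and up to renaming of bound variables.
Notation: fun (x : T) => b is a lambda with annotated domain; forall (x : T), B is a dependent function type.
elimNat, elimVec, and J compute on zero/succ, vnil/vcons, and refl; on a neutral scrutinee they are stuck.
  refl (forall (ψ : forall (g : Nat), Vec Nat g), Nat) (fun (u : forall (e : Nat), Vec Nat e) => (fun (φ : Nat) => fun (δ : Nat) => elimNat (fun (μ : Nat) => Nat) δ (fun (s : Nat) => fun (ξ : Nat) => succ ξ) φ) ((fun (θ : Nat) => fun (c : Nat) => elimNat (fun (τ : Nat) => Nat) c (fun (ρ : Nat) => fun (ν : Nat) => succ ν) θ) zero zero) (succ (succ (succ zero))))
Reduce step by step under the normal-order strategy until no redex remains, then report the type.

normal-order reduction sequence:
  refl (forall (ψ : forall (g : Nat), Vec Nat g), Nat) (fun (u : forall (e : Nat), Vec Nat e) => (fun (φ : Nat) => fun (δ : Nat) => elimNat (fun (μ : Nat) => Nat) δ (fun (s : Nat) => fun (ξ : Nat) => succ ξ) φ) ((fun (θ : Nat) => fun (c : Nat) => elimNat (fun (τ : Nat) => Nat) c (fun (ρ : Nat) => fun (ν : Nat) => succ ν) θ) zero zero) (succ (succ (succ zero))))
  ~> refl (forall (ψ : forall (g : Nat), Vec Nat g), Nat) (fun (u : forall (e : Nat), Vec Nat e) => (fun (φ : Nat) => elimNat (fun (δ : Nat) => Nat) φ (fun (μ : Nat) => fun (s : Nat) => succ s) ((fun (ξ : Nat) => fun (θ : Nat) => elimNat (fun (c : Nat) => Nat) θ (fun (τ : Nat) => fun (ρ : Nat) => succ ρ) ξ) zero zero)) (succ (succ (succ zero))))
  ~> refl (forall (ψ : forall (g : Nat), Vec Nat g), Nat) (fun (u : forall (e : Nat), Vec Nat e) => elimNat (fun (φ : Nat) => Nat) (succ (succ (succ zero))) (fun (δ : Nat) => fun (μ : Nat) => succ μ) ((fun (s : Nat) => fun (ξ : Nat) => elimNat (fun (θ : Nat) => Nat) ξ (fun (c : Nat) => fun (τ : Nat) => succ τ) s) zero zero))
  ~> refl (forall (ψ : forall (g : Nat), Vec Nat g), Nat) (fun (u : forall (e : Nat), Vec Nat e) => elimNat (fun (φ : Nat) => Nat) (succ (succ (succ zero))) (fun (δ : Nat) => fun (μ : Nat) => succ μ) ((fun (s : Nat) => elimNat (fun (ξ : Nat) => Nat) s (fun (θ : Nat) => fun (c : Nat) => succ c) zero) zero))
  ~> refl (forall (ψ : forall (g : Nat), Vec Nat g), Nat) (fun (u : forall (e : Nat), Vec Nat e) => elimNat (fun (φ : Nat) => Nat) (succ (succ (succ zero))) (fun (δ : Nat) => fun (μ : Nat) => succ μ) (elimNat (fun (s : Nat) => Nat) zero (fun (ξ : Nat) => fun (θ : Nat) => succ θ) zero))
  ~> refl (forall (ψ : forall (g : Nat), Vec Nat g), Nat) (fun (u : forall (e : Nat), Vec Nat e) => elimNat (fun (φ : Nat) => Nat) (succ (succ (succ zero))) (fun (δ : Nat) => fun (μ : Nat) => succ μ) zero)
  ~> refl (forall (ψ : forall (g : Nat), Vec Nat g), Nat) (fun (u : forall (e : Nat), Vec Nat e) => succ (succ (succ zero)))
type:
  Eq (forall (ψ : forall (g : Nat), Vec Nat g), Nat) (fun (u : forall (e : Nat), Vec Nat e) => succ (succ (succ zero))) (fun (φ : forall (δ : Nat), Vec Nat δ) => succ (succ (succ zero)))


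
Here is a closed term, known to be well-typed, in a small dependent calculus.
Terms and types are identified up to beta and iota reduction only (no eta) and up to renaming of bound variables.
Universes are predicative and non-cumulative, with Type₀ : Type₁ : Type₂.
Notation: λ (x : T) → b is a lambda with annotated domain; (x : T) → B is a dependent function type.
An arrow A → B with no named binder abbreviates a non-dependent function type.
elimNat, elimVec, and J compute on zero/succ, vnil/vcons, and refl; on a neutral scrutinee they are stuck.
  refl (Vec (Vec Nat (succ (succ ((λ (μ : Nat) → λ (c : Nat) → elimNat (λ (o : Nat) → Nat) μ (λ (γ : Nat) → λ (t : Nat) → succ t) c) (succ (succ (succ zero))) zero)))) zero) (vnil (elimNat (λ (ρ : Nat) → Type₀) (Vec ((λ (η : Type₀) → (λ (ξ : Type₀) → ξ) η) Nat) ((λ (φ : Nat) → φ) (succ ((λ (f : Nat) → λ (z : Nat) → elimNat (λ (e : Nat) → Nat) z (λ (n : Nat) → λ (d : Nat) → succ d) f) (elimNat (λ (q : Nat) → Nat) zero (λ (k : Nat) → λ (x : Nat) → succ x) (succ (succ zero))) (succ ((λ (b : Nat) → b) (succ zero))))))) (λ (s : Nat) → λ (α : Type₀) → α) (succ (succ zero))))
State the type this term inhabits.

inferred type:
  Eq (Vec (Vec Nat (succ (succ (succ (succ (succ zero)))))) zero) (vnil (Vec Nat (succ (succ (succ (succ (succ zero))))))) (vnil (Vec Nat (succ (succ (succ (succ (succ zero)))))))


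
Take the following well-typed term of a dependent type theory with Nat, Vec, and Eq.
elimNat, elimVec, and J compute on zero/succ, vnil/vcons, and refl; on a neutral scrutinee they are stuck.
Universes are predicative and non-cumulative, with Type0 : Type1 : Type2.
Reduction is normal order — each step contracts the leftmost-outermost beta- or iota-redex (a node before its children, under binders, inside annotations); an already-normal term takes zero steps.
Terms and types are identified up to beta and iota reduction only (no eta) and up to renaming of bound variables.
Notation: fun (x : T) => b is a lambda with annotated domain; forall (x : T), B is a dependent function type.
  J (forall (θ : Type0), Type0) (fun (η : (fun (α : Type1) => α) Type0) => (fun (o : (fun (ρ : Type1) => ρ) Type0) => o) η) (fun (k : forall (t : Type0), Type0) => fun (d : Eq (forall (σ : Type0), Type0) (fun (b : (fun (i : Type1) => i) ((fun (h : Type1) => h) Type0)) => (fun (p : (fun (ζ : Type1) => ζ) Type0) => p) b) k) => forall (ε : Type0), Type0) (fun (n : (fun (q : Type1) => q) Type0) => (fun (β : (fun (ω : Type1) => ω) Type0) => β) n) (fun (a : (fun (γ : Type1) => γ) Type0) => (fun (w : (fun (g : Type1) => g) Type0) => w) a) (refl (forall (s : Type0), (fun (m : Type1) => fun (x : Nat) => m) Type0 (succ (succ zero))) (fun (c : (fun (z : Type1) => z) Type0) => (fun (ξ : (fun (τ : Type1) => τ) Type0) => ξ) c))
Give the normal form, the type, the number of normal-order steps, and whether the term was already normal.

reduced normal form:
  fun (θ : Type0) => θ
the term's type:
  forall (θ : Type0), Type0
normal-order step count: 3
already normal: no
first redex: a J iota-redex


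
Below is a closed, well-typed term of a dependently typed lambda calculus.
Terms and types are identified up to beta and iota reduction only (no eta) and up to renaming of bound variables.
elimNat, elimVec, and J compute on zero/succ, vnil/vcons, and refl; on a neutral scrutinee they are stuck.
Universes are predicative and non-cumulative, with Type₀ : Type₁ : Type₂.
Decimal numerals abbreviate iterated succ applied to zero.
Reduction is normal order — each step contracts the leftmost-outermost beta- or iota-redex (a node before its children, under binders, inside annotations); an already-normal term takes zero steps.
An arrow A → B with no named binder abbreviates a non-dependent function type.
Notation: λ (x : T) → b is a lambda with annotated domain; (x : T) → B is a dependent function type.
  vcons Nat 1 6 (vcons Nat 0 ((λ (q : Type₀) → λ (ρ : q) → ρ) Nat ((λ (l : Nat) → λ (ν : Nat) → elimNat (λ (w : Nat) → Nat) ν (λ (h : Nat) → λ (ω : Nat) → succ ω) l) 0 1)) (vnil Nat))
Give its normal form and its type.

normal form:
  vcons Nat 1 6 (vcons Nat 0 1 (vnil Nat))
inferred type:
  Vec Nat 2


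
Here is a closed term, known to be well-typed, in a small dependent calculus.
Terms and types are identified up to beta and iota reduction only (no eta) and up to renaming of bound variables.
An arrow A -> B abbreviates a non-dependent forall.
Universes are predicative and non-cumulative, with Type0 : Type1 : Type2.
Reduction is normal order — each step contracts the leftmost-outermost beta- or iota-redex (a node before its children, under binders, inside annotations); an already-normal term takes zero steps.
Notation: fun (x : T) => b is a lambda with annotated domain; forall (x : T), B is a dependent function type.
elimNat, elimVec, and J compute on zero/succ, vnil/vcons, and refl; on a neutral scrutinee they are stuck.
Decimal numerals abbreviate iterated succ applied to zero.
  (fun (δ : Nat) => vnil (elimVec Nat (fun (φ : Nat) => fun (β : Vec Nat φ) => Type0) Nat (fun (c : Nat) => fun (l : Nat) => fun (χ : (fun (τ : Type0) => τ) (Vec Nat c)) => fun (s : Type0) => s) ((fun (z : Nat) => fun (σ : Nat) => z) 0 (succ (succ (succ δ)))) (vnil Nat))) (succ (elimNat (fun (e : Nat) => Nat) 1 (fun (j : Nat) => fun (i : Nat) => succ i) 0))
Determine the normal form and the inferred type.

resulting normal form:
  vnil Nat
the term's type:
  Vec Nat 0
observation: 2 normal-order steps separate the term from its normal form.


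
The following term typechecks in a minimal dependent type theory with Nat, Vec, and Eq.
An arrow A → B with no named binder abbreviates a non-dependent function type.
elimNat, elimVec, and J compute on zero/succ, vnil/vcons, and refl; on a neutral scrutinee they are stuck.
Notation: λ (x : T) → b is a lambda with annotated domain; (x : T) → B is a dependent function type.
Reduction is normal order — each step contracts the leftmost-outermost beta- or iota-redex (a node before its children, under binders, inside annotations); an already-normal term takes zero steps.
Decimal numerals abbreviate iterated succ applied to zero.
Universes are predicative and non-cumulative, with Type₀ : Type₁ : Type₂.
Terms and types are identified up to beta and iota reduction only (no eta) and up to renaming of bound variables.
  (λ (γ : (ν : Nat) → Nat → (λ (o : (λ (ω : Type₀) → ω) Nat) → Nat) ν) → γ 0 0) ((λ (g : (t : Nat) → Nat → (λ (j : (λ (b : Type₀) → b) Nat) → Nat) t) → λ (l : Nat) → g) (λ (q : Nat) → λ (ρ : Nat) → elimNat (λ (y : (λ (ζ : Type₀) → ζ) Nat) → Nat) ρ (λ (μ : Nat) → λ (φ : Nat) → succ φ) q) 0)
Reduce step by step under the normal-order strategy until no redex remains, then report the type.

normal-order reduction sequence:
  (λ (γ : (ν : Nat) → Nat → (λ (o : (λ (ω : Type₀) → ω) Nat) → Nat) ν) → γ 0 0) ((λ (g : (t : Nat) → Nat → (λ (j : (λ (b : Type₀) → b) Nat) → Nat) t) → λ (l : Nat) → g) (λ (q : Nat) → λ (ρ : Nat) → elimNat (λ (y : (λ (ζ : Type₀) → ζ) Nat) → Nat) ρ (λ (μ : Nat) → λ (φ : Nat) → succ φ) q) 0)
  ~> (λ (γ : (ν : Nat) → Nat → (λ (o : (λ (ω : Type₀) → ω) Nat) → Nat) ν) → λ (g : Nat) → γ) (λ (t : Nat) → λ (j : Nat) → elimNat (λ (b : (λ (l : Type₀) → l) Nat) → Nat) j (λ (q : Nat) → λ (ρ : Nat) → succ ρ) t) 0 0 0
  ~> (λ (γ : Nat) → λ (ν : Nat) → λ (o : Nat) → elimNat (λ (ω : (λ (g : Type₀) → g) Nat) → Nat) o (λ (t : Nat) → λ (j : Nat) → succ j) ν) 0 0 0
  ~> (λ (γ : Nat) → λ (ν : Nat) → elimNat (λ (o : (λ (ω : Type₀) → ω) Nat) → Nat) ν (λ (g : Nat) → λ (t : Nat) → succ t) γ) 0 0
  ~> (λ (γ : Nat) → elimNat (λ (ν : (λ (o : Type₀) → o) Nat) → Nat) γ (λ (ω : Nat) → λ (g : Nat) → succ g) 0) 0
  ~> elimNat (λ (γ : (λ (ν : Type₀) → ν) Nat) → Nat) 0 (λ (o : Nat) → λ (ω : Nat) → succ ω) 0
  ~> 0
inferred type:
  Nat


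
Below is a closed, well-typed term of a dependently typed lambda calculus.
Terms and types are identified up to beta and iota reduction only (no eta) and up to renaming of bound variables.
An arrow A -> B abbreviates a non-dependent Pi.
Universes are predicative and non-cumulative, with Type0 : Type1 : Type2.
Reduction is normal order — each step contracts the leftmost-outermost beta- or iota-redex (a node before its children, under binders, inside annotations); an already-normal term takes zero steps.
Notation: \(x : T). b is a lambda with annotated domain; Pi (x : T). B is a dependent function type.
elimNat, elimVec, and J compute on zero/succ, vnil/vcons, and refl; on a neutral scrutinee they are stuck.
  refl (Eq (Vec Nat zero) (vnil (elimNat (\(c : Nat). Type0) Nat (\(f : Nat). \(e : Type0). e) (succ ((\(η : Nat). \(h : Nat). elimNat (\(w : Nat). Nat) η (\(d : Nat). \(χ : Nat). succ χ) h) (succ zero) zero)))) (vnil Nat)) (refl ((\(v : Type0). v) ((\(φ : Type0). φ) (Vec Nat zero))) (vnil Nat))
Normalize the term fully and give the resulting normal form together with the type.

reduced normal form:
  refl (Eq (Vec Nat zero) (vnil Nat) (vnil Nat)) (refl (Vec Nat zero) (vnil Nat))
the term's type:
  Eq (Eq (Vec Nat zero) (vnil Nat) (vnil Nat)) (refl (Vec Nat zero) (vnil Nat)) (refl (Vec Nat zero) (vnil Nat))


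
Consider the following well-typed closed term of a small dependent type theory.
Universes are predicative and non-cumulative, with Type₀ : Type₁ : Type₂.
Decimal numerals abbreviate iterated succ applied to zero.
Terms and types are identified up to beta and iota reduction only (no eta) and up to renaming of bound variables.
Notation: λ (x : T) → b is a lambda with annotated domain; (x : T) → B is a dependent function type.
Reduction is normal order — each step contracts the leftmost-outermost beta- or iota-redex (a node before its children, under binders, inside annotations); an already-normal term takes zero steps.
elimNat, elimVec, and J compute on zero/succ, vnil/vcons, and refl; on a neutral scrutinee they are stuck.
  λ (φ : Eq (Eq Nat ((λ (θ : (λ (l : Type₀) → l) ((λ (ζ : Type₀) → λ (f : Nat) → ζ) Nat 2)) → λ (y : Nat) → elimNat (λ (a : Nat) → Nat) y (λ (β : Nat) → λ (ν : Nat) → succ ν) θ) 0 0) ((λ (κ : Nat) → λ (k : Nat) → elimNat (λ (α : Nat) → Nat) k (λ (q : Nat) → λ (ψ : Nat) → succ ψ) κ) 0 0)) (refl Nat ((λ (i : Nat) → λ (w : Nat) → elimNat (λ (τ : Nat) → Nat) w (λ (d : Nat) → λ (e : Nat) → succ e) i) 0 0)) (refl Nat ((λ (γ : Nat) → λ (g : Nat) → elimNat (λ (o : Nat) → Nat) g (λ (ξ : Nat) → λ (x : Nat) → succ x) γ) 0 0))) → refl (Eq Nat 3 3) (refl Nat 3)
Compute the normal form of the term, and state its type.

resulting normal form:
  λ (φ : Eq (Eq Nat 0 0) (refl Nat 0) (refl Nat 0)) → refl (Eq Nat 3 3) (refl Nat 3)
type:
  (φ : Eq (Eq Nat 0 0) (refl Nat 0) (refl Nat 0)) → Eq (Eq Nat 3 3) (refl Nat 3) (refl Nat 3)


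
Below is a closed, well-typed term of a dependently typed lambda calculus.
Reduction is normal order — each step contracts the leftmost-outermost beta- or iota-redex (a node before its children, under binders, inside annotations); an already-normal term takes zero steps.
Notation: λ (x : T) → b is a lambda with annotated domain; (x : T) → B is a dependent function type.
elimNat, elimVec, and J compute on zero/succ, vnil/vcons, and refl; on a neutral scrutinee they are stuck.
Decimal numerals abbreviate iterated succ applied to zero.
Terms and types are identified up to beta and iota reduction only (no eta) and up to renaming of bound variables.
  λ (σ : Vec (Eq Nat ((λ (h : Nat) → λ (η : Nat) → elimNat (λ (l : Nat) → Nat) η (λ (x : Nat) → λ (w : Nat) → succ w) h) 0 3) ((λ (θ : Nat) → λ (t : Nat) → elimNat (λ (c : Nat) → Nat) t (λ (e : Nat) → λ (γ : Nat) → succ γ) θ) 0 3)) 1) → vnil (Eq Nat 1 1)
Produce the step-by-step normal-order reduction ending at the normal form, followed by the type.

reduction (normal order):
  λ (σ : Vec (Eq Nat ((λ (h : Nat) → λ (η : Nat) → elimNat (λ (l : Nat) → Nat) η (λ (x : Nat) → λ (w : Nat) → succ w) h) 0 3) ((λ (θ : Nat) → λ (t : Nat) → elimNat (λ (c : Nat) → Nat) t (λ (e : Nat) → λ (γ : Nat) → succ γ) θ) 0 3)) 1) → vnil (Eq Nat 1 1)
  ~> λ (σ : Vec (Eq Nat ((λ (h : Nat) → elimNat (λ (η : Nat) → Nat) h (λ (l : Nat) → λ (x : Nat) → succ x) 0) 3) ((λ (w : Nat) → λ (θ : Nat) → elimNat (λ (t : Nat) → Nat) θ (λ (c : Nat) → λ (e : Nat) → succ e) w) 0 3)) 1) → vnil (Eq Nat 1 1)
  ~> λ (σ : Vec (Eq Nat (elimNat (λ (h : Nat) → Nat) 3 (λ (η : Nat) → λ (l : Nat) → succ l) 0) ((λ (x : Nat) → λ (w : Nat) → elimNat (λ (θ : Nat) → Nat) w (λ (t : Nat) → λ (c : Nat) → succ c) x) 0 3)) 1) → vnil (Eq Nat 1 1)
  ~> λ (σ : Vec (Eq Nat 3 ((λ (h : Nat) → λ (η : Nat) → elimNat (λ (l : Nat) → Nat) η (λ (x : Nat) → λ (w : Nat) → succ w) h) 0 3)) 1) → vnil (Eq Nat 1 1)
  ~> λ (σ : Vec (Eq Nat 3 ((λ (h : Nat) → elimNat (λ (η : Nat) → Nat) h (λ (l : Nat) → λ (x : Nat) → succ x) 0) 3)) 1) → vnil (Eq Nat 1 1)
  ~> λ (σ : Vec (Eq Nat 3 (elimNat (λ (h : Nat) → Nat) 3 (λ (η : Nat) → λ (l : Nat) → succ l) 0)) 1) → vnil (Eq Nat 1 1)
  ~> λ (σ : Vec (Eq Nat 3 3) 1) → vnil (Eq Nat 1 1)
the term's type:
  (σ : Vec (Eq Nat 3 3) 1) → Vec (Eq Nat 1 1) 0


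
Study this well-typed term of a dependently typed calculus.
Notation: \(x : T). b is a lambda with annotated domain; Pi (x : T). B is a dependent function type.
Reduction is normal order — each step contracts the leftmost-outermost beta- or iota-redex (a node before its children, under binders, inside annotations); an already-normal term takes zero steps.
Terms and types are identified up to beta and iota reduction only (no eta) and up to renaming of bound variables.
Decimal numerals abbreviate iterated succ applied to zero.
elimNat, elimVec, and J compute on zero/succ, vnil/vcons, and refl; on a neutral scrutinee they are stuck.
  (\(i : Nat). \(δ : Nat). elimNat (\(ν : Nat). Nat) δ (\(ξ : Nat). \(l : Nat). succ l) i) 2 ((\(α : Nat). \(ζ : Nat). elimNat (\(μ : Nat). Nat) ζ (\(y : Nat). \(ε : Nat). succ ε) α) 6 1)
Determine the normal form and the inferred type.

reduced normal form:
  9
type:
  Nat
observation: the term reaches its normal form after 30 normal-order steps.


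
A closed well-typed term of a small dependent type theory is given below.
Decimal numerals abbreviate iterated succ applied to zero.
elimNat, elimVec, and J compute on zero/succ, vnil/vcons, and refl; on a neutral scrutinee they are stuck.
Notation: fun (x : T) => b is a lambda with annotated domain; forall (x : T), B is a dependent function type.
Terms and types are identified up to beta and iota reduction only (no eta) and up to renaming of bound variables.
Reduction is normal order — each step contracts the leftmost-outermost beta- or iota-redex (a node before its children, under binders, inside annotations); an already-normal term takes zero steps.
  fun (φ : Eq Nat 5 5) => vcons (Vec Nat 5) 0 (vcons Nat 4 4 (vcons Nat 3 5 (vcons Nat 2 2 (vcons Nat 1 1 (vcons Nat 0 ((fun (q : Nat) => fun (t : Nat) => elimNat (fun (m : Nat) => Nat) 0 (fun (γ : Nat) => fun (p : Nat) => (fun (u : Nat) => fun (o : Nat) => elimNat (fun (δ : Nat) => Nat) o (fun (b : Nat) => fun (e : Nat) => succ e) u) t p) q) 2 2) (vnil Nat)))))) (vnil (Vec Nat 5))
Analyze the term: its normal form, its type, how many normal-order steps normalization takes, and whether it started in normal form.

normal form:
  fun (φ : Eq Nat 5 5) => vcons (Vec Nat 5) 0 (vcons Nat 4 4 (vcons Nat 3 5 (vcons Nat 2 2 (vcons Nat 1 1 (vcons Nat 0 4 (vnil Nat)))))) (vnil (Vec Nat 5))
inferred type:
  forall (φ : Eq Nat 5 5), Vec (Vec Nat 5) 1
reduction steps (normal order): 27
already normal: no
first contracted redex: a beta-redex


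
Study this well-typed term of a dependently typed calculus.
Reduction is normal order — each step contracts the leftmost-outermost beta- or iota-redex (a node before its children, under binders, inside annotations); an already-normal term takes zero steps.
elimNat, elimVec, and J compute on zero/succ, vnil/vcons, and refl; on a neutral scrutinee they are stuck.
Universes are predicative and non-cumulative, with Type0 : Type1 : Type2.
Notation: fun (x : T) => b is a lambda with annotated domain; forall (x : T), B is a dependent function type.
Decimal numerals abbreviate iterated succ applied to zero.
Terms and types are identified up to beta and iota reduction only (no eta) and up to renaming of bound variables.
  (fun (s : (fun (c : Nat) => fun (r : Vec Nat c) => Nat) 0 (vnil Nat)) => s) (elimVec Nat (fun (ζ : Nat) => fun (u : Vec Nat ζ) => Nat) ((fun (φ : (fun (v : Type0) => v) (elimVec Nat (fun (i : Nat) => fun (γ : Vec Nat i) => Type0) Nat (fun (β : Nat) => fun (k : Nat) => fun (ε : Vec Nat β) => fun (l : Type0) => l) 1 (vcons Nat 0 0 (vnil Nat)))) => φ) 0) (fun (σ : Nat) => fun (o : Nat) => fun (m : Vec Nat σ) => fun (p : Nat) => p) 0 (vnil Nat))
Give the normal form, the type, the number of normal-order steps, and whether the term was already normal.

resulting normal form:
  0
inferred type:
  Nat
normal-order step count: 3
started in normal form: no
first contracted redex: a beta-redex


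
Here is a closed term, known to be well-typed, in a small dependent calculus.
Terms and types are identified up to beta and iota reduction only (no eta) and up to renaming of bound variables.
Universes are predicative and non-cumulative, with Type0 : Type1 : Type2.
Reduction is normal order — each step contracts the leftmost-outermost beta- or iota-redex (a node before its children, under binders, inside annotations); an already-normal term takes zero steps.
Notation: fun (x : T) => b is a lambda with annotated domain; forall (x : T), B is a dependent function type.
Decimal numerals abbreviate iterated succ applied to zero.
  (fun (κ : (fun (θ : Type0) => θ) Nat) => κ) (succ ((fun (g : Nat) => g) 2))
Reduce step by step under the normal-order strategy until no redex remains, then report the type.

normal-order reduction:
  (fun (κ : (fun (θ : Type0) => θ) Nat) => κ) (succ ((fun (g : Nat) => g) 2))
  ~> succ ((fun (κ : Nat) => κ) 2)
  ~> 3
the term's type:
  Nat


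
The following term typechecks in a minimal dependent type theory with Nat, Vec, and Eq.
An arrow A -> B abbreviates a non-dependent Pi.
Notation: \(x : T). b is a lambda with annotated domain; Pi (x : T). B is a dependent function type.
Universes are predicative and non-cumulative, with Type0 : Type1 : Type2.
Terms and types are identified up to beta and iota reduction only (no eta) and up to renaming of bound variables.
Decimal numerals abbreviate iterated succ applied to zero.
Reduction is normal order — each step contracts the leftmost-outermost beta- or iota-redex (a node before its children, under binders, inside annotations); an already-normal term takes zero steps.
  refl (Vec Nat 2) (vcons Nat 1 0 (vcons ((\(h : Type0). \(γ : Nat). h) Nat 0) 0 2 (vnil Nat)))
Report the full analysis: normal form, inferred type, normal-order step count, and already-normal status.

reduced normal form:
  refl (Vec Nat 2) (vcons Nat 1 0 (vcons Nat 0 2 (vnil Nat)))
type:
  Eq (Vec Nat 2) (vcons Nat 1 0 (vcons Nat 0 2 (vnil Nat))) (vcons Nat 1 0 (vcons Nat 0 2 (vnil Nat)))
normal-order step count: 2
started in normal form: no
first contracted redex: a beta-redex


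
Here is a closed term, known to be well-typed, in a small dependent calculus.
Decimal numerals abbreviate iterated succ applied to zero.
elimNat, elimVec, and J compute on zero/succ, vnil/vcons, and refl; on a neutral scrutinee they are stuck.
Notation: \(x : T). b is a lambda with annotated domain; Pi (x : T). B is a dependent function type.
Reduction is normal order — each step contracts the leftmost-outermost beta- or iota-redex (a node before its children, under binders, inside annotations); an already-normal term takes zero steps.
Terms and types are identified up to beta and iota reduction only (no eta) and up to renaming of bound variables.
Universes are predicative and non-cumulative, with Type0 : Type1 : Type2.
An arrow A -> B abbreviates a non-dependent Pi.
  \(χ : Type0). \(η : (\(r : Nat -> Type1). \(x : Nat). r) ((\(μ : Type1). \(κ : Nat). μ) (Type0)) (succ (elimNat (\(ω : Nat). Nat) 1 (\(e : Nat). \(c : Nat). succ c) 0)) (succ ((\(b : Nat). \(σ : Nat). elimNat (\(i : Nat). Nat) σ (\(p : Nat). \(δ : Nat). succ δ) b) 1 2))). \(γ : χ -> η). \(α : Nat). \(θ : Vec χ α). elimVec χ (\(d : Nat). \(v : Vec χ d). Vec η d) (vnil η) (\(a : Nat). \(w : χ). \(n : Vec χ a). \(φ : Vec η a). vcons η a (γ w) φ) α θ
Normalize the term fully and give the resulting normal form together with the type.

normal form:
  \(χ : Type0). \(η : Type0). \(r : χ -> η). \(x : Nat). \(μ : Vec χ x). elimVec χ (\(κ : Nat). \(ω : Vec χ κ). Vec η κ) (vnil η) (\(e : Nat). \(c : χ). \(b : Vec χ e). \(σ : Vec η e). vcons η e (r c) σ) x μ
the term's type:
  Pi (χ : Type0). Pi (η : Type0). (χ -> η) -> Pi (r : Nat). Vec χ r -> Vec η r
observation: the term reaches its normal form after 4 normal-order steps.


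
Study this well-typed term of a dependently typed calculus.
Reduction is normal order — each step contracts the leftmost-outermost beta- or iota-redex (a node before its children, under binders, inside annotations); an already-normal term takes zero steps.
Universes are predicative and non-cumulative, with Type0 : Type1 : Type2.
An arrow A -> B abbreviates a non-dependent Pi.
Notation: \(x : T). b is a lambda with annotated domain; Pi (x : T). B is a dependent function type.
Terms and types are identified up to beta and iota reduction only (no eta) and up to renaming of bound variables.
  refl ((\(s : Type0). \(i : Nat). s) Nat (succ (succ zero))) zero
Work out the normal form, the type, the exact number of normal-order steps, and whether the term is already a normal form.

reduced normal form:
  refl Nat zero
inferred type:
  Eq Nat zero zero
reduction steps (normal order): 2
started in normal form: no
first contracted redex: a beta-redex
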